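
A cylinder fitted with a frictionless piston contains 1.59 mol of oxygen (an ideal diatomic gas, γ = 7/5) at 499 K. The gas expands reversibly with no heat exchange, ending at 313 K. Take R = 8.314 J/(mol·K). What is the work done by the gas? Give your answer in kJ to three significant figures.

Adiabatic ⇒ Q = 0, so W_by = −ΔU = nCᵥ(T₁ − T₂).
Cᵥ = 5R/2 = 20.79 J/(mol·K).
W = (1.59)(20.79)(499 − 313) = 6147 J.

W ≈ 6.15 kJ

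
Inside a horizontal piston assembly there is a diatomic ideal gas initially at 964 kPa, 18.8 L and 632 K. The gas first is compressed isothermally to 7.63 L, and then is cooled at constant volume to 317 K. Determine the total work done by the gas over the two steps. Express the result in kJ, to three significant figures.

Step 1 (isothermal): W = P₁V₁ ln(V₂/V₁) = (18123) ln(7.63/18.8) = -16343 J.
Step 2 (isochoric): W = 0 (constant volume).
W_total = -16343 + 0 = -16343 J.

W_total ≈ -16.3 kJ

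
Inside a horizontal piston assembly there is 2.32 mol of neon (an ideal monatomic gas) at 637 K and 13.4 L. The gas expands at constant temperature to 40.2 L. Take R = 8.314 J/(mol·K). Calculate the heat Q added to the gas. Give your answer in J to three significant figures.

Isothermal ⇒ ΔU = 0, so Q = W = nRT ln(V₂/V₁).
Q = (2.32)(8.314)(637) ln(40.2/13.4) = 12287 × 1.099 = 13498 J.

Q ≈ 13500 J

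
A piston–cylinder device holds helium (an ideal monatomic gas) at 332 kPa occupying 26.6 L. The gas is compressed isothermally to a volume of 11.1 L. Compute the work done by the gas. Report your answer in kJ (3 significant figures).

W ≈ -7.72 kJ

Isothermal: W = nRT ln(V₂/V₁) = P₁V₁ ln(V₂/V₁).
P₁V₁ = (332 kPa)(26.6 L) = 8831 J.
W = 8831 × ln(11.1/26.6) = 8831 × -0.874
W_by_gas = -7718 J.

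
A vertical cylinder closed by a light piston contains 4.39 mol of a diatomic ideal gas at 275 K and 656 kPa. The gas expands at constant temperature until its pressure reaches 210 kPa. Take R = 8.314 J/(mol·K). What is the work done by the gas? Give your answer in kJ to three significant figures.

Isothermal process: W = nRT ln(V₂/V₁) = nRT ln(P₁/P₂).
W = (4.39)(8.314)(275) × ln(656/210)
  = 10037 × ln(3.124) = 10037 × 1.139
W_by_gas = 11433 J.

W ≈ 11.4 kJ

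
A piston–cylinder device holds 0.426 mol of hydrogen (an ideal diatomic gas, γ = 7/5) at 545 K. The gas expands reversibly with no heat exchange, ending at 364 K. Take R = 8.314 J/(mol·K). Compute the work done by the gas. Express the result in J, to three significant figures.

W ≈ 1600 J

Adiabatic ⇒ Q = 0, so W_by = −ΔU = nCᵥ(T₁ − T₂).
Cᵥ = 5R/2 = 20.79 J/(mol·K).
W = (0.426)(20.79)(545 − 364) = 1603 J.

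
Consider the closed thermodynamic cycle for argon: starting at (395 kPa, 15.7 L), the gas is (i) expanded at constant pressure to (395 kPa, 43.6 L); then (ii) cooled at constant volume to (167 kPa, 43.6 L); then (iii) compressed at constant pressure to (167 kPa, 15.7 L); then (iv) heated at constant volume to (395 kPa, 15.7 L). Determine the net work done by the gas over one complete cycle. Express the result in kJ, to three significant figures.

W_net ≈ 6.36 kJ

Constant-volume legs do no work.
W(i) = (395)(43.6 − 15.7) = 11020 J; W(iii) = (167)(15.7 − 43.6) = -4659 J.
W_net = 11020 − 4659 = 6361 J (the clockwise enclosed area).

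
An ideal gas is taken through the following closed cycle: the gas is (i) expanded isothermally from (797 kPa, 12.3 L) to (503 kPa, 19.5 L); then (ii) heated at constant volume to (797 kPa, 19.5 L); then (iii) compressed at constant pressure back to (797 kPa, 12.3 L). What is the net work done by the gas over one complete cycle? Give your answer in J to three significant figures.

W_net ≈ -1220 J

Leg (i): W = PᵢVᵢ ln(V_f/Vᵢ) = (9803) ln(19.5/12.3) = 4517 J.
Leg (ii): W = 0.
Leg (iii): W = PΔV = (797)(12.3 − 19.5) = -5738 J.
W_net = 4517 − 5738 = -1221 J.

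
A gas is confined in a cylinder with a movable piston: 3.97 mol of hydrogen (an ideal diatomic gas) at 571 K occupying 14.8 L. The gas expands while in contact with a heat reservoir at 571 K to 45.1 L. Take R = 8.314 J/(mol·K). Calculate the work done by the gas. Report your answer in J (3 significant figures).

Isothermal: W = nRT ln(V₂/V₁).
W = (3.97)(8.314)(571) × ln(45.1/14.8)
  = 18847 × 1.114
W_by_gas = 21000 J.

W ≈ 21000 J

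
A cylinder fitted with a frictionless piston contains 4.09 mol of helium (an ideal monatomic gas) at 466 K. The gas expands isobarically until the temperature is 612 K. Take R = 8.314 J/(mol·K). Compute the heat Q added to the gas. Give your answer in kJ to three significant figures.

Isobaric: W = nRΔT = (4.09)(8.314)(146) = 4965 J.
ΔU = nCᵥΔT with Cᵥ = 3R/2: ΔU = (4.09)(12.47)(146) = 7447 J.
Q = ΔU + W = 7447 + 4965 = 12412 J.

Q ≈ 12.4 kJ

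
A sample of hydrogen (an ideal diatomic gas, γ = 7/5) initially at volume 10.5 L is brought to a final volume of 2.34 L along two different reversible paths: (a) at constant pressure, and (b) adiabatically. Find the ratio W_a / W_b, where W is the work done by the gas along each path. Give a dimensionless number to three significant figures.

W_a / W_b ≈ 0.378

Path (a) isobaric: W = P₁(V₂ − V₁) → W_a/(P₁V₁) = -0.7771.
Path (b) adiabatic: W = P₁V₁(1 − (V₁/V₂)^(γ−1))/(γ−1) → W_b/(P₁V₁) = -2.058.
W_a / W_b = -0.7771 / -2.058 = 0.3777.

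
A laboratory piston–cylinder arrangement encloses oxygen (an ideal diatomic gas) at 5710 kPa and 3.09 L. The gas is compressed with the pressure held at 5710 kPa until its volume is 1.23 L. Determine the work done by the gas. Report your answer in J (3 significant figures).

Isobaric: W = P ΔV.
W = (5710 kPa)(1.23 − 3.09 L) = (5710)(-1.86) = -10621 J.

W ≈ -10600 J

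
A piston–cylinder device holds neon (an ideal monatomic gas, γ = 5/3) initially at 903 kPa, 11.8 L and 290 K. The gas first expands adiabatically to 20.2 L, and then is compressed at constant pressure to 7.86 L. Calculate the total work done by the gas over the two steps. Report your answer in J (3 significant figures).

W_total ≈ 265 J

Step 1 (adiabatic): W = (P₁V₁ − P₂V₂)/(γ−1) = (10655 − 7446)/0.667 = 4814 J.
After step 1: P = 368.6 kPa, V = 20.2 L, T = 202.7 K.
Step 2 (isobaric): W = PΔV = (368.6 kPa)(7.86 − 20.2 L) = -4549 J.
W_total = 4814 − 4549 = 265.4 J.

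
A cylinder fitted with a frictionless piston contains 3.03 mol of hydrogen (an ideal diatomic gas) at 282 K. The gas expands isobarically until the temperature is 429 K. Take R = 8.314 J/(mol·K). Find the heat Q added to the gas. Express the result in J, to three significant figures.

Isobaric: W = nRΔT = (3.03)(8.314)(147) = 3703 J.
ΔU = nCᵥΔT with Cᵥ = 5R/2: ΔU = (3.03)(20.79)(147) = 9258 J.
Q = ΔU + W = 9258 + 3703 = 12961 J.

Q ≈ 13000 J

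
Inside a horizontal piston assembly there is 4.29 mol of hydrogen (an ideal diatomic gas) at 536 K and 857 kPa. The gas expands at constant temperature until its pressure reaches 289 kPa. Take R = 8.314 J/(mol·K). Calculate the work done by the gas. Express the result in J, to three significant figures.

Isothermal process: W = nRT ln(V₂/V₁) = nRT ln(P₁/P₂).
W = (4.29)(8.314)(536) × ln(857/289)
  = 19118 × ln(2.965) = 19118 × 1.087
W_by_gas = 20781 J.

W ≈ 20800 J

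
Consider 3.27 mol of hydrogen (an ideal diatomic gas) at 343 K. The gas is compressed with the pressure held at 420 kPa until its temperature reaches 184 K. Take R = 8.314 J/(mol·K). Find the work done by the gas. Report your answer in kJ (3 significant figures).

W ≈ -4.32 kJ

Isobaric: W = P ΔV = nR ΔT.
W = (3.27)(8.314)(184 − 343) = -4323 J.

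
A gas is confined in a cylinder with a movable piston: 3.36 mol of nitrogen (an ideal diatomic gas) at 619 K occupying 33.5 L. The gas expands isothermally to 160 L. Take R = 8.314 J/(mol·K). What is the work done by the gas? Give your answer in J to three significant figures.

W ≈ 27000 J

Isothermal: W = nRT ln(V₂/V₁).
W = (3.36)(8.314)(619) × ln(160/33.5)
  = 17292 × 1.564
W_by_gas = 27038 J.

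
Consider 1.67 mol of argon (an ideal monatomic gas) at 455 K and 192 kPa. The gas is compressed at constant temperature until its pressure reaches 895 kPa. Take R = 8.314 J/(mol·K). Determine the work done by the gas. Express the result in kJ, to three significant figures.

W ≈ -9.72 kJ

Isothermal process: W = nRT ln(V₂/V₁) = nRT ln(P₁/P₂).
W = (1.67)(8.314)(455) × ln(192/895)
  = 6317 × ln(0.2145) = 6317 × -1.539
W_by_gas = -9725 J.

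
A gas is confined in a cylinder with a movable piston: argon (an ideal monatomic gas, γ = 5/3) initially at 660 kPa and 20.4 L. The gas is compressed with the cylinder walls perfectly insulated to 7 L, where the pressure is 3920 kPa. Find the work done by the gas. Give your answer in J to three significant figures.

Adiabatic: W = (P₁V₁ − P₂V₂)/(γ − 1) with γ = 5/3.
P₁V₁ = 13464 J, P₂V₂ = 27440 J.
W = (13464 − 27440) / 0.6667 = -20964 J.

W ≈ -21000 J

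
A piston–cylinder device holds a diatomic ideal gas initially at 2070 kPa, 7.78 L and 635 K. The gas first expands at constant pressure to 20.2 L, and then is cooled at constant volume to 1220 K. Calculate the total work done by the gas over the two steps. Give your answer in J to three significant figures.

Step 1 (isobaric): W = PΔV = (2070 kPa)(20.2 − 7.78 L) = 25709 J.
Step 2 (isochoric): W = 0 (constant volume).
W_total = 25709 + 0 = 25709 J.

W_total ≈ 25700 J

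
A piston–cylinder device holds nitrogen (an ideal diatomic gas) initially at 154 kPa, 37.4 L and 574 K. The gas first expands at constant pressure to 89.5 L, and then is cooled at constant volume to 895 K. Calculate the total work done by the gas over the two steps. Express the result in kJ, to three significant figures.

Step 1 (isobaric): W = PΔV = (154 kPa)(89.5 − 37.4 L) = 8023 J.
Step 2 (isochoric): W = 0 (constant volume).
W_total = 8023 + 0 = 8023 J.

W_total ≈ 8.02 kJ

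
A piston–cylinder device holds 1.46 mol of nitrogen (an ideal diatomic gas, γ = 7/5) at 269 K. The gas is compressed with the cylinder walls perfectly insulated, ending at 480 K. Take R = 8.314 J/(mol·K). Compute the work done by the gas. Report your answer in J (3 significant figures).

W ≈ -6400 J

Adiabatic ⇒ Q = 0, so W_by = −ΔU = nCᵥ(T₁ − T₂).
Cᵥ = 5R/2 = 20.79 J/(mol·K).
W = (1.46)(20.79)(269 − 480) = -6403 J.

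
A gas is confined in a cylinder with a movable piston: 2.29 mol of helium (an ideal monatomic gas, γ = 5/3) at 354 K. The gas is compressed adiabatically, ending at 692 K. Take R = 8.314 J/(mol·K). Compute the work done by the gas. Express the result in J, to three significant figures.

Adiabatic ⇒ Q = 0, so W_by = −ΔU = nCᵥ(T₁ − T₂).
Cᵥ = 3R/2 = 12.47 J/(mol·K).
W = (2.29)(12.47)(354 − 692) = -9653 J.

W ≈ -9650 J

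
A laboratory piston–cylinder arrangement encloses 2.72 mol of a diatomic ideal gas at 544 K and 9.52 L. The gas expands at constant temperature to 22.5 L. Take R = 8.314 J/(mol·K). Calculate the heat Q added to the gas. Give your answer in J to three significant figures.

Q ≈ 10600 J

Isothermal ⇒ ΔU = 0, so Q = W = nRT ln(V₂/V₁).
Q = (2.72)(8.314)(544) ln(22.5/9.52) = 12302 × 0.8601 = 10581 J.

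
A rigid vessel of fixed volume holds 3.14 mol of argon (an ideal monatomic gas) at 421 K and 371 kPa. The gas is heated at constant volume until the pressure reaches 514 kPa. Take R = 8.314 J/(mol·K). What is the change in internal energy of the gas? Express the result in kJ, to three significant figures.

ΔU ≈ 6.35 kJ

Constant volume ⇒ W = 0, so Q = ΔU = nCᵥΔT with Cᵥ = 3R/2 = 12.47 J/(mol·K).
At constant V, T₂/T₁ = P₂/P₁ ⇒ ΔT = T₁(P₂/P₁ − 1) = 421·(514/371 − 1) = 162.3 K.
ΔU = (3.14)(12.47)(162.3) = 6354 J.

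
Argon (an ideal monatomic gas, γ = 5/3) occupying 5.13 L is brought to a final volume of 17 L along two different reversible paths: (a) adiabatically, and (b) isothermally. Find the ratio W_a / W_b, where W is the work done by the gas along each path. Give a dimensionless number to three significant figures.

Path (a) adiabatic: W = P₁V₁(1 − (V₁/V₂)^(γ−1))/(γ−1) → W_a/(P₁V₁) = 0.8252.
Path (b) isothermal: W = P₁V₁ ln(V₂/V₁) → W_b/(P₁V₁) = 1.198.
W_a / W_b = 0.8252 / 1.198 = 0.6887.

W_a / W_b ≈ 0.689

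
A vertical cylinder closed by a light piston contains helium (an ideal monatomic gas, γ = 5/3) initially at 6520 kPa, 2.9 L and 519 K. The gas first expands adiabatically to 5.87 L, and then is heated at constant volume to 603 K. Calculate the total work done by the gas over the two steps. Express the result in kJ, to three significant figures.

Step 1 (adiabatic): W = (P₁V₁ − P₂V₂)/(γ−1) = (18908 − 11816)/0.667 = 10637 J.
Step 2 (isochoric): W = 0 (constant volume).
W_total = 10637 + 0 = 10637 J.

W_total ≈ 10.6 kJ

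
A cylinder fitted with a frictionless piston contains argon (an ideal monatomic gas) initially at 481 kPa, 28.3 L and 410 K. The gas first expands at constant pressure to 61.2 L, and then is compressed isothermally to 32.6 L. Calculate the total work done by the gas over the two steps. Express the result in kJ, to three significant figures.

W_total ≈ -2.72 kJ

Step 1 (isobaric): W = PΔV = (481 kPa)(61.2 − 28.3 L) = 15825 J.
After step 1: P = 481 kPa, V = 61.2 L, T = 886.6 K.
Step 2 (isothermal): W = P₁V₁ ln(V₂/V₁) = (29437) ln(32.6/61.2) = -18541 J.
W_total = 15825 − 18541 = -2716 J.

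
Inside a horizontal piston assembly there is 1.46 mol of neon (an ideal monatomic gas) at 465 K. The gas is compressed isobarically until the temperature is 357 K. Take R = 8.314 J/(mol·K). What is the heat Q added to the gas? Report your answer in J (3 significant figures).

Isobaric: W = nRΔT = (1.46)(8.314)(-108) = -1311 J.
ΔU = nCᵥΔT with Cᵥ = 3R/2: ΔU = (1.46)(12.47)(-108) = -1966 J.
Q = ΔU + W = -1966 − 1311 = -3277 J.

Q ≈ -3280 J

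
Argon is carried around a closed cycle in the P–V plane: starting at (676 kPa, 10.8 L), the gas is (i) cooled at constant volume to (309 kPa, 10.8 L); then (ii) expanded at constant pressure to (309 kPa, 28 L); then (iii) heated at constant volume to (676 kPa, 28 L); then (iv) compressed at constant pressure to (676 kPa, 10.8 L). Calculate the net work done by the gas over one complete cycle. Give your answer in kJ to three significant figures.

Constant-volume legs do no work.
W(ii) = (309)(28 − 10.8) = 5315 J; W(iv) = (676)(10.8 − 28) = -11627 J.
W_net = 5315 − 11627 = -6312 J (the counter-clockwise enclosed area).

W_net ≈ -6.31 kJ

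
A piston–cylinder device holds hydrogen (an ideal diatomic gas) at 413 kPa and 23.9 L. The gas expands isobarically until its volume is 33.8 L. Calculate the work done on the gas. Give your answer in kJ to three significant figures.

W ≈ -4.09 kJ

Isobaric: W = P ΔV.
W = (413 kPa)(33.8 − 23.9 L) = (413)(9.9) = 4089 J.
Work on gas = −W_by = -4089 J.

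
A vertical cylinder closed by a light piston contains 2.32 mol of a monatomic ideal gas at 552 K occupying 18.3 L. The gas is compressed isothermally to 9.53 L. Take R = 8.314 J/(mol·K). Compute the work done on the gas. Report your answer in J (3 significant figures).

Isothermal: W = nRT ln(V₂/V₁).
W = (2.32)(8.314)(552) × ln(9.53/18.3)
  = 10647 × -0.6525
W_by_gas = -6947 J; work on gas = −W_by = 6947 J.

W ≈ 6950 J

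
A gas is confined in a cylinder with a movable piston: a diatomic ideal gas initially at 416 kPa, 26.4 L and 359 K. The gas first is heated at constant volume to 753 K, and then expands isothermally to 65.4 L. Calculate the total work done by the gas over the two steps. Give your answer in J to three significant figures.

Step 1 (isochoric): W = 0 (constant volume).
After step 1: P = 872.6 kPa (V unchanged).
Step 2 (isothermal): W = P₁V₁ ln(V₂/V₁) = (23036) ln(65.4/26.4) = 20897 J.
W_total = 0 + 20897 = 20897 J.

W_total ≈ 20900 J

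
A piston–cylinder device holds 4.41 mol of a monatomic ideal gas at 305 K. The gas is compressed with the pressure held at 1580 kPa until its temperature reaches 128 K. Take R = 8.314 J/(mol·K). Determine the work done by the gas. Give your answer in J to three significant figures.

W ≈ -6490 J

Isobaric: W = P ΔV = nR ΔT.
W = (4.41)(8.314)(128 − 305) = -6490 J.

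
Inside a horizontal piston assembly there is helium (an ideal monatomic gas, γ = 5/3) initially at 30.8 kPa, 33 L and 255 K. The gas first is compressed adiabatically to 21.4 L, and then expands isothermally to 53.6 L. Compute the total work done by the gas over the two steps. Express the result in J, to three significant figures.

Step 1 (adiabatic): W = (P₁V₁ − P₂V₂)/(γ−1) = (1016 − 1357)/0.667 = -510.4 J.
After step 1: P = 63.39 kPa, V = 21.4 L, T = 340.4 K.
Step 2 (isothermal): W = P₁V₁ ln(V₂/V₁) = (1357) ln(53.6/21.4) = 1246 J.
W_total = -510.4 + 1246 = 735.2 J.

W_total ≈ 735 J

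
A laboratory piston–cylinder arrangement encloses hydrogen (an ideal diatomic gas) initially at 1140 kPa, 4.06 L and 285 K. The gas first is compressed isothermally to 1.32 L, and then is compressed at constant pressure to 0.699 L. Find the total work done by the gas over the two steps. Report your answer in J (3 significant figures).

Step 1 (isothermal): W = P₁V₁ ln(V₂/V₁) = (4628) ln(1.32/4.06) = -5200 J.
After step 1: P = 3506 kPa, V = 1.32 L, T = 285 K.
Step 2 (isobaric): W = PΔV = (3506 kPa)(0.699 − 1.32 L) = -2177 J.
W_total = -5200 − 2177 = -7378 J.

W_total ≈ -7380 J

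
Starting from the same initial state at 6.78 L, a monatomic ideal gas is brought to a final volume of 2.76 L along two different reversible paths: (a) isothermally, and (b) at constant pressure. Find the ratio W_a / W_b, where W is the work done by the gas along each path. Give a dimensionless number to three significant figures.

Path (a) isothermal: W = P₁V₁ ln(V₂/V₁) → W_a/(P₁V₁) = -0.8987.
Path (b) isobaric: W = P₁(V₂ − V₁) → W_b/(P₁V₁) = -0.5929.
W_a / W_b = -0.8987 / -0.5929 = 1.516.

W_a / W_b ≈ 1.52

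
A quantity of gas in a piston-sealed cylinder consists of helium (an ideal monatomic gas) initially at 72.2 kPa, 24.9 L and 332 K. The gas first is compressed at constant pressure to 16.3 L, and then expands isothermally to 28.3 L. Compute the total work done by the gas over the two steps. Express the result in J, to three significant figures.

W_total ≈ 28.3 J

Step 1 (isobaric): W = PΔV = (72.2 kPa)(16.3 − 24.9 L) = -620.9 J.
After step 1: P = 72.2 kPa, V = 16.3 L, T = 217.3 K.
Step 2 (isothermal): W = P₁V₁ ln(V₂/V₁) = (1177) ln(28.3/16.3) = 649.3 J.
W_total = -620.9 + 649.3 = 28.35 J.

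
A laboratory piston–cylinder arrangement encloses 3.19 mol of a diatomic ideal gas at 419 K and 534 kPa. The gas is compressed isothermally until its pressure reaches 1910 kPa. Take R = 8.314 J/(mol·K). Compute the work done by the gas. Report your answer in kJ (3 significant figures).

Isothermal process: W = nRT ln(V₂/V₁) = nRT ln(P₁/P₂).
W = (3.19)(8.314)(419) × ln(534/1910)
  = 11113 × ln(0.2796) = 11113 × -1.274
W_by_gas = -14163 J.

W ≈ -14.2 kJ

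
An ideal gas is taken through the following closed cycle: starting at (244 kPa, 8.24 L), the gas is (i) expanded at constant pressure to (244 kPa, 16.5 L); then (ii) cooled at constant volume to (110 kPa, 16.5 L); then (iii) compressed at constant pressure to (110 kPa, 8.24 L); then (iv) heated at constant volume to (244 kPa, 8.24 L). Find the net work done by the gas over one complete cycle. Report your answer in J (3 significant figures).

W_net ≈ 1110 J

Constant-volume legs do no work.
W(i) = (244)(16.5 − 8.24) = 2015 J; W(iii) = (110)(8.24 − 16.5) = -908.6 J.
W_net = 2015 − 908.6 = 1107 J (the clockwise enclosed area).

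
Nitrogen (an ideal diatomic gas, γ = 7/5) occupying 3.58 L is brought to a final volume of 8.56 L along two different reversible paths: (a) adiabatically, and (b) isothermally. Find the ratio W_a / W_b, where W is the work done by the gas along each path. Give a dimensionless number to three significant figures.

Path (a) adiabatic: W = P₁V₁(1 − (V₁/V₂)^(γ−1))/(γ−1) → W_a/(P₁V₁) = 0.736.
Path (b) isothermal: W = P₁V₁ ln(V₂/V₁) → W_b/(P₁V₁) = 0.8717.
W_a / W_b = 0.736 / 0.8717 = 0.8443.

W_a / W_b ≈ 0.844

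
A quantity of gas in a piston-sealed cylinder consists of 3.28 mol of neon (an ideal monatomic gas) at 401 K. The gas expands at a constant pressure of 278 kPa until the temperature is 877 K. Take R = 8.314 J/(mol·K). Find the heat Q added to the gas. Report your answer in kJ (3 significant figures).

Isobaric: W = nRΔT = (3.28)(8.314)(476) = 12980 J.
ΔU = nCᵥΔT with Cᵥ = 3R/2: ΔU = (3.28)(12.47)(476) = 19471 J.
Q = ΔU + W = 19471 + 12980 = 32451 J.

Q ≈ 32.5 kJ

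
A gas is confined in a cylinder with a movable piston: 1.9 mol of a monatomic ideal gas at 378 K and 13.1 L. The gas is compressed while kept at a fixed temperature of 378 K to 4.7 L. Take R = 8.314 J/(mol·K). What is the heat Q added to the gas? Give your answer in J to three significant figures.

Q ≈ -6120 J

Isothermal ⇒ ΔU = 0, so Q = W = nRT ln(V₂/V₁).
Q = (1.9)(8.314)(378) ln(4.7/13.1) = 5971 × -1.025 = -6121 J.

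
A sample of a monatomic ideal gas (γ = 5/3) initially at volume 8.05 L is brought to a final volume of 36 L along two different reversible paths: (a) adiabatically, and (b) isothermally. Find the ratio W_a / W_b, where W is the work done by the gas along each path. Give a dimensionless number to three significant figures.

Path (a) adiabatic: W = P₁V₁(1 − (V₁/V₂)^(γ−1))/(γ−1) → W_a/(P₁V₁) = 0.9474.
Path (b) isothermal: W = P₁V₁ ln(V₂/V₁) → W_b/(P₁V₁) = 1.498.
W_a / W_b = 0.9474 / 1.498 = 0.6325.

W_a / W_b ≈ 0.633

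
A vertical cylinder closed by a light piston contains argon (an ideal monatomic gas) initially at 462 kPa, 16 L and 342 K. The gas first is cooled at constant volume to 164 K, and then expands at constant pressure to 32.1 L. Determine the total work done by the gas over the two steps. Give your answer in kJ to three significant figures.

Step 1 (isochoric): W = 0 (constant volume).
After step 1: P = 221.5 kPa (V unchanged).
Step 2 (isobaric): W = PΔV = (221.5 kPa)(32.1 − 16 L) = 3567 J.
W_total = 0 + 3567 = 3567 J.

W_total ≈ 3.57 kJ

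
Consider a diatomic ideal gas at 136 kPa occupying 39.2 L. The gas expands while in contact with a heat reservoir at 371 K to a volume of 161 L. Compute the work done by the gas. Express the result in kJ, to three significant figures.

W ≈ 7.53 kJ

Isothermal: W = nRT ln(V₂/V₁) = P₁V₁ ln(V₂/V₁).
P₁V₁ = (136 kPa)(39.2 L) = 5331 J.
W = 5331 × ln(161/39.2) = 5331 × 1.413
W_by_gas = 7532 J.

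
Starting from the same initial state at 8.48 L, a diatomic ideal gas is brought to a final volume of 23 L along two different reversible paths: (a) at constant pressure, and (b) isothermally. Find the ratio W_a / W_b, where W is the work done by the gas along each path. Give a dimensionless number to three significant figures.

W_a / W_b ≈ 1.72

Path (a) isobaric: W = P₁(V₂ − V₁) → W_a/(P₁V₁) = 1.712.
Path (b) isothermal: W = P₁V₁ ln(V₂/V₁) → W_b/(P₁V₁) = 0.9978.
W_a / W_b = 1.712 / 0.9978 = 1.716.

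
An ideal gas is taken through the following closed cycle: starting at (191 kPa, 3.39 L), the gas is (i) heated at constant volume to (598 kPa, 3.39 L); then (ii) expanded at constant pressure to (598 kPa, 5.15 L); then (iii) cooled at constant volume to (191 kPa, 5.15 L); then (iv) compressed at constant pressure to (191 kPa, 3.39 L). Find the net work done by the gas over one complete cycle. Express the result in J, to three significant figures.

Constant-volume legs do no work.
W(ii) = (598)(5.15 − 3.39) = 1052 J; W(iv) = (191)(3.39 − 5.15) = -336.2 J.
W_net = 1052 − 336.2 = 716.3 J (the clockwise enclosed area).

W_net ≈ 716 J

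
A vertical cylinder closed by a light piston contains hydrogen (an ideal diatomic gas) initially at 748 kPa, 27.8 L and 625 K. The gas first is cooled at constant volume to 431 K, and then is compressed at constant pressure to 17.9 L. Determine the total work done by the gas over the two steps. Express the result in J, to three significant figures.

Step 1 (isochoric): W = 0 (constant volume).
After step 1: P = 515.8 kPa (V unchanged).
Step 2 (isobaric): W = PΔV = (515.8 kPa)(17.9 − 27.8 L) = -5107 J.
W_total = 0 − 5107 = -5107 J.

W_total ≈ -5110 J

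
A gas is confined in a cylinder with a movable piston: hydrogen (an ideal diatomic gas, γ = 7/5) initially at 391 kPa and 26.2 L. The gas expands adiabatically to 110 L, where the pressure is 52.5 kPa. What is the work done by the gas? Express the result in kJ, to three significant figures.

W ≈ 11.2 kJ

Adiabatic: W = (P₁V₁ − P₂V₂)/(γ − 1) with γ = 7/5.
P₁V₁ = 10244 J, P₂V₂ = 5775 J.
W = (10244 − 5775) / 0.4 = 11173 J.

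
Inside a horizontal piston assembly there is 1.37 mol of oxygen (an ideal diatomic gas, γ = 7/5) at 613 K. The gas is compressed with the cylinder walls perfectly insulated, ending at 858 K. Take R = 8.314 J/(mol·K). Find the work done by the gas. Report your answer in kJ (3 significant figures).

Adiabatic ⇒ Q = 0, so W_by = −ΔU = nCᵥ(T₁ − T₂).
Cᵥ = 5R/2 = 20.79 J/(mol·K).
W = (1.37)(20.79)(613 − 858) = -6976 J.

W ≈ -6.98 kJ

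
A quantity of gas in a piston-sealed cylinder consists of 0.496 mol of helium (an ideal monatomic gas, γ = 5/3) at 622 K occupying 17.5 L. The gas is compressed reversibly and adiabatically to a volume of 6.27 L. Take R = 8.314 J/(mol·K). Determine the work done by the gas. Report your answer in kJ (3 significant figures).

W ≈ -3.78 kJ

Adiabatic: TV^(γ−1) = const with γ = 5/3.
T₂ = T₁ (V₁/V₂)^(γ−1) = 622 × (17.5/6.27)^0.667 = 622 × 1.982 = 1233 K.
W_by = nCᵥ(T₁ − T₂) = (0.496)(12.47)(622 − 1233) = -3780 J.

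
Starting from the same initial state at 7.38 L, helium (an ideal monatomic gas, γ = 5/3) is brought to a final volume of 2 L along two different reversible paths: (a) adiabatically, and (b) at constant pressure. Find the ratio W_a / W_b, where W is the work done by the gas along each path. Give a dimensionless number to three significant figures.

Path (a) adiabatic: W = P₁V₁(1 − (V₁/V₂)^(γ−1))/(γ−1) → W_a/(P₁V₁) = -2.082.
Path (b) isobaric: W = P₁(V₂ − V₁) → W_b/(P₁V₁) = -0.729.
W_a / W_b = -2.082 / -0.729 = 2.856.

W_a / W_b ≈ 2.86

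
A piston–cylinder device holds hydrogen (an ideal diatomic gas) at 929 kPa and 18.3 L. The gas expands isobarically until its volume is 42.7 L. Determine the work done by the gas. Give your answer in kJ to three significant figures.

Isobaric: W = P ΔV.
W = (929 kPa)(42.7 − 18.3 L) = (929)(24.4) = 22668 J.

W ≈ 22.7 kJ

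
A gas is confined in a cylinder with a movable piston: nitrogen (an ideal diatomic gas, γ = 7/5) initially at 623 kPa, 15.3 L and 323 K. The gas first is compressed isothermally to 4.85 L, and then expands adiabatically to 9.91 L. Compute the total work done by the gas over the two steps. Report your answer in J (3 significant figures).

Step 1 (isothermal): W = P₁V₁ ln(V₂/V₁) = (9532) ln(4.85/15.3) = -10951 J.
After step 1: P = 1965 kPa, V = 4.85 L, T = 323 K.
Step 2 (adiabatic): W = (P₁V₁ − P₂V₂)/(γ−1) = (9532 − 7162)/0.4 = 5924 J.
W_total = -10951 + 5924 = -5027 J.

W_total ≈ -5030 J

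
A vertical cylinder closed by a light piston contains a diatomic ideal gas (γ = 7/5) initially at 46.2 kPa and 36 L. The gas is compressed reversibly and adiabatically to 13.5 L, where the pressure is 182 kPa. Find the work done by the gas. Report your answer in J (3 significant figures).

W ≈ -1980 J

Adiabatic: W = (P₁V₁ − P₂V₂)/(γ − 1) with γ = 7/5.
P₁V₁ = 1663 J, P₂V₂ = 2457 J.
W = (1663 − 2457) / 0.4 = -1985 J.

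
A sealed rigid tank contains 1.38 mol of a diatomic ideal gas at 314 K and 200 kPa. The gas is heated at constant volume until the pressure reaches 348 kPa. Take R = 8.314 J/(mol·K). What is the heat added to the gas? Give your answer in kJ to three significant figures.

Q ≈ 6.66 kJ

Constant volume ⇒ W = 0, so Q = ΔU = nCᵥΔT with Cᵥ = 5R/2 = 20.79 J/(mol·K).
At constant V, T₂/T₁ = P₂/P₁ ⇒ ΔT = T₁(P₂/P₁ − 1) = 314·(348/200 − 1) = 232.4 K.
ΔU = (1.38)(20.79)(232.4) = 6665 J.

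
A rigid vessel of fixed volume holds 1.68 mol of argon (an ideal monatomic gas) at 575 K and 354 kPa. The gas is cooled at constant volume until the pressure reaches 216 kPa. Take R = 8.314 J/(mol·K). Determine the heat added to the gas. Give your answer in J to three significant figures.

Q ≈ -4700 J

Constant volume ⇒ W = 0, so Q = ΔU = nCᵥΔT with Cᵥ = 3R/2 = 12.47 J/(mol·K).
At constant V, T₂/T₁ = P₂/P₁ ⇒ ΔT = T₁(P₂/P₁ − 1) = 575·(216/354 − 1) = -224.2 K.
ΔU = (1.68)(12.47)(-224.2) = -4696 J.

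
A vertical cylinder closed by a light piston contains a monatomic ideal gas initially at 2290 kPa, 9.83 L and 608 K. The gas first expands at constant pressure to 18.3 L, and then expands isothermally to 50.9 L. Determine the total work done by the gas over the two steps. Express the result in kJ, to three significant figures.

W_total ≈ 62.3 kJ

Step 1 (isobaric): W = PΔV = (2290 kPa)(18.3 − 9.83 L) = 19396 J.
After step 1: P = 2290 kPa, V = 18.3 L, T = 1132 K.
Step 2 (isothermal): W = P₁V₁ ln(V₂/V₁) = (41907) ln(50.9/18.3) = 42869 J.
W_total = 19396 + 42869 = 62266 J.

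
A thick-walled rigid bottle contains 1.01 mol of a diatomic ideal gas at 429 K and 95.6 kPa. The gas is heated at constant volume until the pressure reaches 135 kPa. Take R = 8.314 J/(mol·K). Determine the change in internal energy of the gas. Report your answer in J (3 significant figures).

ΔU ≈ 3710 J

Constant volume ⇒ W = 0, so Q = ΔU = nCᵥΔT with Cᵥ = 5R/2 = 20.79 J/(mol·K).
At constant V, T₂/T₁ = P₂/P₁ ⇒ ΔT = T₁(P₂/P₁ − 1) = 429·(135/95.6 − 1) = 176.8 K.
ΔU = (1.01)(20.79)(176.8) = 3712 J.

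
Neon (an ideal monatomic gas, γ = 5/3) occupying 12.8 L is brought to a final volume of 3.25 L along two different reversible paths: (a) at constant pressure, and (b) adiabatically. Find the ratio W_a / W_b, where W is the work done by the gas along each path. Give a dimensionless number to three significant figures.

Path (a) isobaric: W = P₁(V₂ − V₁) → W_a/(P₁V₁) = -0.7461.
Path (b) adiabatic: W = P₁V₁(1 − (V₁/V₂)^(γ−1))/(γ−1) → W_b/(P₁V₁) = -2.241.
W_a / W_b = -0.7461 / -2.241 = 0.3329.

W_a / W_b ≈ 0.333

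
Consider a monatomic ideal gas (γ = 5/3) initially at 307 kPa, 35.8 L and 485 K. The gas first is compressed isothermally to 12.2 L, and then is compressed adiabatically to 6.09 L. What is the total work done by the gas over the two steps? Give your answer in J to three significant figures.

Step 1 (isothermal): W = P₁V₁ ln(V₂/V₁) = (10991) ln(12.2/35.8) = -11832 J.
After step 1: P = 900.9 kPa, V = 12.2 L, T = 485 K.
Step 2 (adiabatic): W = (P₁V₁ − P₂V₂)/(γ−1) = (10991 − 17466)/0.667 = -9712 J.
W_total = -11832 − 9712 = -21544 J.

W_total ≈ -21500 J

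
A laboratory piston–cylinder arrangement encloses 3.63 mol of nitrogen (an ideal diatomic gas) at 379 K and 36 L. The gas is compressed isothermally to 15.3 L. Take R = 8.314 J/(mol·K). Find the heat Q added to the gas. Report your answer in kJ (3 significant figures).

Isothermal ⇒ ΔU = 0, so Q = W = nRT ln(V₂/V₁).
Q = (3.63)(8.314)(379) ln(15.3/36) = 11438 × -0.8557 = -9787 J.

Q ≈ -9.79 kJ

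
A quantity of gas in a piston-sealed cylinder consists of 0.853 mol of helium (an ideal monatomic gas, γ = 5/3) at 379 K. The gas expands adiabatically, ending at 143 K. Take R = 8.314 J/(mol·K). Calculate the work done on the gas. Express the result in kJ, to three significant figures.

Adiabatic ⇒ Q = 0, so W_by = −ΔU = nCᵥ(T₁ − T₂).
Cᵥ = 3R/2 = 12.47 J/(mol·K).
W = (0.853)(12.47)(379 − 143) = 2511 J.
Work on gas = −W_by = -2511 J.

W ≈ -2.51 kJ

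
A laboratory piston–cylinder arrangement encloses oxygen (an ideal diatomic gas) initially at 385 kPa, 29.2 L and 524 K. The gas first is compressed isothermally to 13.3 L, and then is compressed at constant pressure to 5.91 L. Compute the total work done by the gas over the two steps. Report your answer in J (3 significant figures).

Step 1 (isothermal): W = P₁V₁ ln(V₂/V₁) = (11242) ln(13.3/29.2) = -8841 J.
After step 1: P = 845.3 kPa, V = 13.3 L, T = 524 K.
Step 2 (isobaric): W = PΔV = (845.3 kPa)(5.91 − 13.3 L) = -6246 J.
W_total = -8841 − 6246 = -15087 J.

W_total ≈ -15100 J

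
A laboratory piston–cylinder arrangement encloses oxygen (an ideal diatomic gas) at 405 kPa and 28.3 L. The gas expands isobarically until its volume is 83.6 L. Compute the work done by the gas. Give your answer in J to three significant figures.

W ≈ 22400 J

Isobaric: W = P ΔV.
W = (405 kPa)(83.6 − 28.3 L) = (405)(55.3) = 22396 J.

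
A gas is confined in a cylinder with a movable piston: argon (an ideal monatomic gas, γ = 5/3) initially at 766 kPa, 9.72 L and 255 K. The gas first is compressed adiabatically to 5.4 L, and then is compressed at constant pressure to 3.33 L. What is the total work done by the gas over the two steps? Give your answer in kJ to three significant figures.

W_total ≈ -9.58 kJ

Step 1 (adiabatic): W = (P₁V₁ − P₂V₂)/(γ−1) = (7446 − 11017)/0.667 = -5358 J.
After step 1: P = 2040 kPa, V = 5.4 L, T = 377.3 K.
Step 2 (isobaric): W = PΔV = (2040 kPa)(3.33 − 5.4 L) = -4223 J.
W_total = -5358 − 4223 = -9581 J.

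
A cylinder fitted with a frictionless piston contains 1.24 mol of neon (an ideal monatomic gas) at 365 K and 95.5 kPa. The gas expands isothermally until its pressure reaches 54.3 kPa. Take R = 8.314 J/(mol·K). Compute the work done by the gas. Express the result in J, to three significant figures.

W ≈ 2120 J

Isothermal process: W = nRT ln(V₂/V₁) = nRT ln(P₁/P₂).
W = (1.24)(8.314)(365) × ln(95.5/54.3)
  = 3763 × ln(1.759) = 3763 × 0.5646
W_by_gas = 2125 J.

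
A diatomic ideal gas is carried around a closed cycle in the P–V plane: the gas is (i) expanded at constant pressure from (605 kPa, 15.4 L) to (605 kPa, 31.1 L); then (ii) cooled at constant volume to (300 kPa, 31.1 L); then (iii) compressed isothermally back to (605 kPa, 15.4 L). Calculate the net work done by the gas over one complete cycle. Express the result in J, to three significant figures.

Leg (i): W = PΔV = (605)(31.1 − 15.4) = 9498 J.
Leg (ii): W = 0.
Leg (iii): W = PᵢVᵢ ln(V_f/Vᵢ) = (9330) ln(15.4/31.1) = -6558 J.
W_net = 9498 − 6558 = 2941 J.

W_net ≈ 2940 J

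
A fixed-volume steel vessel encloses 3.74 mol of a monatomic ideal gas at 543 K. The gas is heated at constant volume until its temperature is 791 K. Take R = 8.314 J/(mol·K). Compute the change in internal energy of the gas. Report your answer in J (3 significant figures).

Constant volume ⇒ W = 0, so Q = ΔU = nCᵥΔT with Cᵥ = 3R/2 = 12.47 J/(mol·K).
ΔU = (3.74)(12.47)(791 − 543) = 11567 J.

ΔU ≈ 11600 J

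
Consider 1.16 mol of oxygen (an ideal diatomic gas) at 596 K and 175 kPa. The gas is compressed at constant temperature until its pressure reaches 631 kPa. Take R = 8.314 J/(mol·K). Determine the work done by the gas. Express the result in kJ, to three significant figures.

Isothermal process: W = nRT ln(V₂/V₁) = nRT ln(P₁/P₂).
W = (1.16)(8.314)(596) × ln(175/631)
  = 5748 × ln(0.2773) = 5748 × -1.283
W_by_gas = -7372 J.

W ≈ -7.37 kJ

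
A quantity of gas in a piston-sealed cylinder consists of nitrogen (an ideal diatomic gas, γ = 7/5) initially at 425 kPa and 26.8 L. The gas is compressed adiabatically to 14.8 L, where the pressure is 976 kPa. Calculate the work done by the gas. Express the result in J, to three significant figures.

Adiabatic: W = (P₁V₁ − P₂V₂)/(γ − 1) with γ = 7/5.
P₁V₁ = 11390 J, P₂V₂ = 14445 J.
W = (11390 − 14445) / 0.4 = -7637 J.

W ≈ -7640 J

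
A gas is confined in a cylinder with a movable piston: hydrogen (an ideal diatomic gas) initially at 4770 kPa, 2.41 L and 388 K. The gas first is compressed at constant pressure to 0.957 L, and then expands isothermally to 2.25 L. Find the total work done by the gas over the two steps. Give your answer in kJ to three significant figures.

W_total ≈ -3.03 kJ

Step 1 (isobaric): W = PΔV = (4770 kPa)(0.957 − 2.41 L) = -6931 J.
After step 1: P = 4770 kPa, V = 0.957 L, T = 154.1 K.
Step 2 (isothermal): W = P₁V₁ ln(V₂/V₁) = (4565) ln(2.25/0.957) = 3902 J.
W_total = -6931 + 3902 = -3028 J.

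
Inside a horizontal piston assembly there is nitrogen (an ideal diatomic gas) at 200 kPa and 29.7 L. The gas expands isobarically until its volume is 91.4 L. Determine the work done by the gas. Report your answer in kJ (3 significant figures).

Isobaric: W = P ΔV.
W = (200 kPa)(91.4 − 29.7 L) = (200)(61.7) = 12340 J.

W ≈ 12.3 kJ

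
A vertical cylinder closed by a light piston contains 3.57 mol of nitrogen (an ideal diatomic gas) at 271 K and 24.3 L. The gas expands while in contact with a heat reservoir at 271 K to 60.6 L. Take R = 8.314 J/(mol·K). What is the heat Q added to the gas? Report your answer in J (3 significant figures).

Isothermal ⇒ ΔU = 0, so Q = W = nRT ln(V₂/V₁).
Q = (3.57)(8.314)(271) ln(60.6/24.3) = 8044 × 0.9138 = 7350 J.

Q ≈ 7350 J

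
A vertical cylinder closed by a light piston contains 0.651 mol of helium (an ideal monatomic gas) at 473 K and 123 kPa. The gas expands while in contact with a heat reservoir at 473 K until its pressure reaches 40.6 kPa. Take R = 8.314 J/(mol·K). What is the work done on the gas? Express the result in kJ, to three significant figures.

Isothermal process: W = nRT ln(V₂/V₁) = nRT ln(P₁/P₂).
W = (0.651)(8.314)(473) × ln(123/40.6)
  = 2560 × ln(3.03) = 2560 × 1.108
W_by_gas = 2838 J; work on gas = −W_by = -2838 J.

W ≈ -2.84 kJ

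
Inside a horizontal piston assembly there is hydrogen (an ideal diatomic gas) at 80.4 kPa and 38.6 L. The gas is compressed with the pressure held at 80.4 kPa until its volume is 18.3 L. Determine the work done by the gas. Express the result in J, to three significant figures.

Isobaric: W = P ΔV.
W = (80.4 kPa)(18.3 − 38.6 L) = (80.4)(-20.3) = -1632 J.

W ≈ -1630 J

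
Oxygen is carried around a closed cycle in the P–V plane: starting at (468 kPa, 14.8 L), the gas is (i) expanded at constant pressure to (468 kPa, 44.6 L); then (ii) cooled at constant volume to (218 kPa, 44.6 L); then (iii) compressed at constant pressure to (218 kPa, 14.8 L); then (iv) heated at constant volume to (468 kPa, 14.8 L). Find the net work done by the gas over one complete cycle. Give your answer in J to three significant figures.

Constant-volume legs do no work.
W(i) = (468)(44.6 − 14.8) = 13946 J; W(iii) = (218)(14.8 − 44.6) = -6496 J.
W_net = 13946 − 6496 = 7450 J (the clockwise enclosed area).

W_net ≈ 7450 J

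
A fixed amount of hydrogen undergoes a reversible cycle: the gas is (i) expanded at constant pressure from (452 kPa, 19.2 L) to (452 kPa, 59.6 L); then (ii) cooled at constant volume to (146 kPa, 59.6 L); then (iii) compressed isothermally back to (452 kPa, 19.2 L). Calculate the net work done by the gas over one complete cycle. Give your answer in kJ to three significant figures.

Leg (i): W = PΔV = (452)(59.6 − 19.2) = 18261 J.
Leg (ii): W = 0.
Leg (iii): W = PᵢVᵢ ln(V_f/Vᵢ) = (8702) ln(19.2/59.6) = -9857 J.
W_net = 18261 − 9857 = 8404 J.

W_net ≈ 8.40 kJ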